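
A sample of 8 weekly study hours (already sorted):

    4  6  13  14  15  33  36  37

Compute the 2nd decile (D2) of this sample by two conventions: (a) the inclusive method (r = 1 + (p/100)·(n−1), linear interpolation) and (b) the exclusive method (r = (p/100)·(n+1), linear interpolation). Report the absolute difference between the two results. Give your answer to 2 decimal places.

n = 8.
(a) r = 2.4; between ranks 2 (6) and 3 (13): 8.8.
(b) r = 1.8; between ranks 1 (4) and 2 (6): 5.6.
|8.8 − 5.6| = 3.2.

3.20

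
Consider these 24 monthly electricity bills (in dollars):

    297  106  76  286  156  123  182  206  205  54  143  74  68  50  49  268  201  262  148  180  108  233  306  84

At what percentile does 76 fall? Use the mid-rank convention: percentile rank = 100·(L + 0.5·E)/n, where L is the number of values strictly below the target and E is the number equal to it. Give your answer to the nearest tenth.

22.9

Sorted: 49, 50, 54, 68, 74, 76, 84, 106, 108, 123, 143, 148, 156, 180, 182, 201, 205, 206, 233, 262, 268, 286, 297, 306.
Count below 76: L = 5; count equal: E = 1; n = 24.
Percentile rank = 100·(5 + 0.5·1)/24 = 100·5.5/24 = 22.92.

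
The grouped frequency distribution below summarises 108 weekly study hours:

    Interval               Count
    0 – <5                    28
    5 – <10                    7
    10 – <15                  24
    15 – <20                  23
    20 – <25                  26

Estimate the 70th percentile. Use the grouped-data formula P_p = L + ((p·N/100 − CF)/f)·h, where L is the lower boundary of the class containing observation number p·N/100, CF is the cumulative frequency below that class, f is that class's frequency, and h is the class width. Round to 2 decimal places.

N = 108; target position k = 70/100 · 108 = 75.6.
Cumulative frequencies: 28, 35, 59, 82, 108.
Observation 75.6 falls in the class 15 – <20.
L = 15, CF = 59, f = 23, h = 5.
P70 = 15 + ((75.6 − 59)/23)·5 = 15 + 3.6087 = 18.6087.

18.61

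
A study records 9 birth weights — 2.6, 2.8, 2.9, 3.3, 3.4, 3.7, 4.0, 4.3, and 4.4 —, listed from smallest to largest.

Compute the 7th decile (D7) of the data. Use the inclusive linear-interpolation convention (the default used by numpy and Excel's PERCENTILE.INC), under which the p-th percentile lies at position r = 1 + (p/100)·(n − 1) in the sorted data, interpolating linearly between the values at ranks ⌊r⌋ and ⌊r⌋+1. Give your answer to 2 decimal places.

3.88

n = 9.
r = 1 + (70/100)·(9 − 1) = 1 + 5.6 = 6.6.
Rank 6 is 3.7 and rank 7 is 4.0.
Interpolate: 3.7 + 0.6·(4.0 − 3.7) = 3.7 + 0.6·0.3 = 3.88.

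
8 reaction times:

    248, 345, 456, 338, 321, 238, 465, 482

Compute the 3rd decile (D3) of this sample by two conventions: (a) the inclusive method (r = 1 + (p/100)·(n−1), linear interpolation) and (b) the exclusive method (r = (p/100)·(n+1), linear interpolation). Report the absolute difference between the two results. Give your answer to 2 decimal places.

23.60

Sorted: 238, 248, 321, 338, 345, 456, 465, 482.
n = 8.
(a) r = 3.1; between ranks 3 (321) and 4 (338): 322.7.
(b) r = 2.7; between ranks 2 (248) and 3 (321): 299.1.
|322.7 − 299.1| = 23.6.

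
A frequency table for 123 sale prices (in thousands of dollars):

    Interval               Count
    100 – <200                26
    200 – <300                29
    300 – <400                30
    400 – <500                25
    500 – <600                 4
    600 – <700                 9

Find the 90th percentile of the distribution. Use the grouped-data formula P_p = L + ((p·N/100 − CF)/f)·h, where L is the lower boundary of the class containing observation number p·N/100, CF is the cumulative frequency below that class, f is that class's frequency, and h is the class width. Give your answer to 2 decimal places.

517.50

N = 123; target position k = 90/100 · 123 = 110.7.
Cumulative frequencies: 26, 55, 85, 110, 114, 123.
Observation 110.7 falls in the class 500 – <600.
L = 500, CF = 110, f = 4, h = 100.
P90 = 500 + ((110.7 − 110)/4)·100 = 500 + 17.5 = 517.5.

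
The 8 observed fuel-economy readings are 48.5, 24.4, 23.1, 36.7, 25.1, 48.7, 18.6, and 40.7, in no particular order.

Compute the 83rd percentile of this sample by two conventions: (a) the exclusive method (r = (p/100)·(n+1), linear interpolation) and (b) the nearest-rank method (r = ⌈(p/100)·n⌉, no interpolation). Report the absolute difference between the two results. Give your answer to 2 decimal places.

0.09

Sorted: 18.6, 23.1, 24.4, 25.1, 36.7, 40.7, 48.5, 48.7.
n = 8.
(a) r = 7.47; between ranks 7 (48.5) and 8 (48.7): 48.594.
(b) the nearest-rank method: rank 7 → 48.5.
|48.594 − 48.5| = 0.094.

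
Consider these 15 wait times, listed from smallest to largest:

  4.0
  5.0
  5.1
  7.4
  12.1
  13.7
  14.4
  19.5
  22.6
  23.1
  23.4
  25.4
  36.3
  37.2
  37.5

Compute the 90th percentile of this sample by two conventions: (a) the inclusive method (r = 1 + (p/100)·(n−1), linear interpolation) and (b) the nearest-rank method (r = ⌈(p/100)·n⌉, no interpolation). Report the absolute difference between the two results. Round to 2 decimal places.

n = 15.
(a) r = 13.6; between ranks 13 (36.3) and 14 (37.2): 36.84.
(b) the nearest-rank method: rank 14 → 37.2.
|36.84 − 37.2| = 0.36.

0.36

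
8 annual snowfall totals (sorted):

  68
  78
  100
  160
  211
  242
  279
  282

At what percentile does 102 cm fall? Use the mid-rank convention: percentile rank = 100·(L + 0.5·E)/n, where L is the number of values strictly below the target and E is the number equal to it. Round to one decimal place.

37.5

Count below 102: L = 3; count equal: E = 0; n = 8.
Percentile rank = 100·(3 + 0.5·0)/8 = 100·3/8 = 37.5.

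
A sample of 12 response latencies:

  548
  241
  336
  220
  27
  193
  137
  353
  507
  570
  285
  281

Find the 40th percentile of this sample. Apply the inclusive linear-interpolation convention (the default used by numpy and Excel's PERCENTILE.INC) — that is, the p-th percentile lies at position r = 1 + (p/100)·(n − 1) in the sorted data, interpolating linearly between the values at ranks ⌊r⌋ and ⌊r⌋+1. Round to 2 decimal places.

257.00

Sorted: 27, 137, 193, 220, 241, 281, 285, 336, 353, 507, 548, 570.
n = 12.
r = 1 + (40/100)·(12 − 1) = 1 + 4.4 = 5.4.
Rank 5 is 241 and rank 6 is 281.
Interpolate: 241 + 0.4·(281 − 241) = 241 + 0.4·40 = 257.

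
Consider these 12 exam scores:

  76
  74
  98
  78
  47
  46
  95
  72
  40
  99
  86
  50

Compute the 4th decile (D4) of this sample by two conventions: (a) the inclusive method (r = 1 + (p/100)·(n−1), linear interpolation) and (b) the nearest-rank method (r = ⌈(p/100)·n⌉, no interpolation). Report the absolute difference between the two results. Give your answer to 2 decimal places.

0.80

Sorted: 40, 46, 47, 50, 72, 74, 76, 78, 86, 95, 98, 99.
n = 12.
(a) r = 5.4; between ranks 5 (72) and 6 (74): 72.8.
(b) the nearest-rank method: rank 5 → 72.
|72.8 − 72| = 0.8.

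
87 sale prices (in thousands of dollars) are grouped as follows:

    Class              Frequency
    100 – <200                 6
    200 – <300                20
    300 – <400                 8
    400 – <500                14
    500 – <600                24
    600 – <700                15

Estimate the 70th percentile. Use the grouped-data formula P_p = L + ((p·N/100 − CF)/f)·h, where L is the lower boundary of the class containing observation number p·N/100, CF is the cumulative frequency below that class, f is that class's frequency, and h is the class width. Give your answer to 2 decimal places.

553.75

N = 87; target position k = 70/100 · 87 = 60.9.
Cumulative frequencies: 6, 26, 34, 48, 72, 87.
Observation 60.9 falls in the class 500 – <600.
L = 500, CF = 48, f = 24, h = 100.
P70 = 500 + ((60.9 − 48)/24)·100 = 500 + 53.75 = 553.75.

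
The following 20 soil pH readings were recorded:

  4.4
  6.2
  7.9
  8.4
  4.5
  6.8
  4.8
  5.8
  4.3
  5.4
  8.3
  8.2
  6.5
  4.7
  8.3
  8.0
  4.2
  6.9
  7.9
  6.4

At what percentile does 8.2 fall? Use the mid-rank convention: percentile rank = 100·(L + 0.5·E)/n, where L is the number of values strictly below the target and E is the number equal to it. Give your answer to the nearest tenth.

Sorted: 4.2, 4.3, 4.4, 4.5, 4.7, 4.8, 5.4, 5.8, 6.2, 6.4, 6.5, 6.8, 6.9, 7.9, 7.9, 8.0, 8.2, 8.3, 8.3, 8.4.
Count below 8.2: L = 16; count equal: E = 1; n = 20.
Percentile rank = 100·(16 + 0.5·1)/20 = 100·16.5/20 = 82.5.

82.5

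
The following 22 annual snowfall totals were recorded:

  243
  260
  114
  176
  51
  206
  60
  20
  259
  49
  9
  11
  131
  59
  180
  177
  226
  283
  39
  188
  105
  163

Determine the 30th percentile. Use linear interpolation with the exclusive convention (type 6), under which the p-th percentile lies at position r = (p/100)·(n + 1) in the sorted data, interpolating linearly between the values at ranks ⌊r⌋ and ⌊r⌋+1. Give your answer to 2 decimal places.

58.20

Sorted: 9, 11, 20, 39, 49, 51, 59, 60, 105, 114, 131, 163, 176, 177, 180, 188, 206, 226, 243, 259, 260, 283.
n = 22.
r = (30/100)·(22 + 1) = 6.9.
Rank 6 is 51 and rank 7 is 59.
Interpolate: 51 + 0.9·(59 − 51) = 51 + 0.9·8 = 58.2.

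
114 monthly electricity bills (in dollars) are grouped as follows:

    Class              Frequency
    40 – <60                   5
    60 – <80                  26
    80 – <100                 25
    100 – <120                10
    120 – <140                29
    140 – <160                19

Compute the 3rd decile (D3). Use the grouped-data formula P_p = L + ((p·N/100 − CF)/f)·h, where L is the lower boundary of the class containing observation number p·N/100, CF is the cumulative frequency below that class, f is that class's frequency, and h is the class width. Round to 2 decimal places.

82.56

N = 114; target position k = 30/100 · 114 = 34.2.
Cumulative frequencies: 5, 31, 56, 66, 95, 114.
Observation 34.2 falls in the class 80 – <100.
L = 80, CF = 31, f = 25, h = 20.
P30 = 80 + ((34.2 − 31)/25)·20 = 80 + 2.56 = 82.56.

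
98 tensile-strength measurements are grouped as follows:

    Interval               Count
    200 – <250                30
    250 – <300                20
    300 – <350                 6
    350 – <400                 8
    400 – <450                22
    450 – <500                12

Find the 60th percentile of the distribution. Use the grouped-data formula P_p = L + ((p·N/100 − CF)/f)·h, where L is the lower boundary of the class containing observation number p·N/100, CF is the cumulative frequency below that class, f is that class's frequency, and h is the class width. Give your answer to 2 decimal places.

367.50

N = 98; target position k = 60/100 · 98 = 58.8.
Cumulative frequencies: 30, 50, 56, 64, 86, 98.
Observation 58.8 falls in the class 350 – <400.
L = 350, CF = 56, f = 8, h = 50.
P60 = 350 + ((58.8 − 56)/8)·50 = 350 + 17.5 = 367.5.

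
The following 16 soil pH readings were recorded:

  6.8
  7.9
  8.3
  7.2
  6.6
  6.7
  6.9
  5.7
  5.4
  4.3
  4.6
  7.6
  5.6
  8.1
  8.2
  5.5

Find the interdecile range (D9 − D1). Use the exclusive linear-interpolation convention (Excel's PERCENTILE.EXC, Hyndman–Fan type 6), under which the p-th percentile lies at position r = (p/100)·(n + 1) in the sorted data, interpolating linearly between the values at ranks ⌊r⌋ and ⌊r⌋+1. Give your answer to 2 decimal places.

3.72

Sorted: 4.3, 4.6, 5.4, 5.5, 5.6, 5.7, 6.6, 6.7, 6.8, 6.9, 7.2, 7.6, 7.9, 8.1, 8.2, 8.3.
n = 16.
P10: r = 1.7; ranks 1–2 are 4.3, 4.6; interpolating gives 4.51.
P90: r = 15.3; ranks 15–16 are 8.2, 8.3; interpolating gives 8.23.
Difference: 8.23 − 4.51 = 3.72.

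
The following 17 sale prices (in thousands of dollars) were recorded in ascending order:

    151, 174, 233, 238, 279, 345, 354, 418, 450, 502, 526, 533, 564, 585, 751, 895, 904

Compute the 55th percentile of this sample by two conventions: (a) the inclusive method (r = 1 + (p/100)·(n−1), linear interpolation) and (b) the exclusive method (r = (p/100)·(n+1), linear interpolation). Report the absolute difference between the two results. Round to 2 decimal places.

n = 17.
(a) r = 9.8; between ranks 9 (450) and 10 (502): 491.6.
(b) r = 9.9; between ranks 9 (450) and 10 (502): 496.8.
|491.6 − 496.8| = 5.2.

5.20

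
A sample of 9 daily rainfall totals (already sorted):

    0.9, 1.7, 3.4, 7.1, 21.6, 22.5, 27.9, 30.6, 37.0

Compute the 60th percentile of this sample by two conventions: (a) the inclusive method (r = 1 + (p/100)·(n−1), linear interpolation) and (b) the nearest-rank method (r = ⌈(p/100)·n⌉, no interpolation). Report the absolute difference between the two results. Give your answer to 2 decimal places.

n = 9.
(a) r = 5.8; between ranks 5 (21.6) and 6 (22.5): 22.32.
(b) the nearest-rank method: rank 6 → 22.5.
|22.32 − 22.5| = 0.18.

0.18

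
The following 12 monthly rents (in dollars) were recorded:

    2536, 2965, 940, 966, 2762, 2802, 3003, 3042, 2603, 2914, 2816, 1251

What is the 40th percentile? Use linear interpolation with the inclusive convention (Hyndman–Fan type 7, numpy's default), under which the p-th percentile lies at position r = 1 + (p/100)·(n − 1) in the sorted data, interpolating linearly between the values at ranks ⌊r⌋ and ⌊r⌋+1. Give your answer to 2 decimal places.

2666.60

Sorted: 940, 966, 1251, 2536, 2603, 2762, 2802, 2816, 2914, 2965, 3003, 3042.
n = 12.
r = 1 + (40/100)·(12 − 1) = 1 + 4.4 = 5.4.
Rank 5 is 2603 and rank 6 is 2762.
Interpolate: 2603 + 0.4·(2762 − 2603) = 2603 + 0.4·159 = 2666.6.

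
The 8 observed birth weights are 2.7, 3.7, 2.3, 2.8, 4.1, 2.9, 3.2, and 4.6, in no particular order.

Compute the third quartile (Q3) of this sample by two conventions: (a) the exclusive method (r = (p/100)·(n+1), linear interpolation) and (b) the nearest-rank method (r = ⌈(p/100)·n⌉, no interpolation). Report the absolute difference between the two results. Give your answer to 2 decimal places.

Sorted: 2.3, 2.7, 2.8, 2.9, 3.2, 3.7, 4.1, 4.6.
n = 8.
(a) r = 6.75; between ranks 6 (3.7) and 7 (4.1): 4.
(b) the nearest-rank method: rank 6 → 3.7.
|4 − 3.7| = 0.3.

0.30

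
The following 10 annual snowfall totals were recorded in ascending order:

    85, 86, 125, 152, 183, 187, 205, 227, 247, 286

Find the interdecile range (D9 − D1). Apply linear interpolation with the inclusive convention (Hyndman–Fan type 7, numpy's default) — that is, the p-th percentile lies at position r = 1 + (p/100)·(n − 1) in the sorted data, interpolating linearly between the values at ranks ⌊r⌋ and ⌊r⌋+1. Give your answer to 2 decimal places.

n = 10.
P10: r = 1.9; ranks 1–2 are 85, 86; interpolating gives 85.9.
P90: r = 9.1; ranks 9–10 are 247, 286; interpolating gives 250.9.
Difference: 250.9 − 85.9 = 165.

165.00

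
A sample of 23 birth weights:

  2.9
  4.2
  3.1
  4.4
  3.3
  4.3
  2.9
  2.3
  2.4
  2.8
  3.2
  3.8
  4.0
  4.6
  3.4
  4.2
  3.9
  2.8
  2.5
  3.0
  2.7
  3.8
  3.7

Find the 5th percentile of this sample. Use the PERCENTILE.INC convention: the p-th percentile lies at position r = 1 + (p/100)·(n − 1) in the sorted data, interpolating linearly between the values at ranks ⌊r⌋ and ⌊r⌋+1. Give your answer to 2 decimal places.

2.41

Sorted: 2.3, 2.4, 2.5, 2.7, 2.8, 2.8, 2.9, 2.9, 3.0, 3.1, 3.2, 3.3, 3.4, 3.7, 3.8, 3.8, 3.9, 4.0, 4.2, 4.2, 4.3, 4.4, 4.6.
n = 23.
r = 1 + (5/100)·(23 − 1) = 1 + 1.1 = 2.1.
Rank 2 is 2.4 and rank 3 is 2.5.
Interpolate: 2.4 + 0.1·(2.5 − 2.4) = 2.4 + 0.1·0.1 = 2.41.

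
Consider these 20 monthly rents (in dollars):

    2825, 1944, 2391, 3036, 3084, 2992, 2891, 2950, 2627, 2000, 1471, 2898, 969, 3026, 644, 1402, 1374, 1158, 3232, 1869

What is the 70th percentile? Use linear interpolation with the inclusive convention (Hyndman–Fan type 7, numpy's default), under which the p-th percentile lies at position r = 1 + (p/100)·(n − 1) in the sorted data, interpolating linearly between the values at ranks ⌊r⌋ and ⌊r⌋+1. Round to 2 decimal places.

2913.60

Sorted: 644, 969, 1158, 1374, 1402, 1471, 1869, 1944, 2000, 2391, 2627, 2825, 2891, 2898, 2950, 2992, 3026, 3036, 3084, 3232.
n = 20.
r = 1 + (70/100)·(20 − 1) = 1 + 13.3 = 14.3.
Rank 14 is 2898 and rank 15 is 2950.
Interpolate: 2898 + 0.3·(2950 − 2898) = 2898 + 0.3·52 = 2913.6.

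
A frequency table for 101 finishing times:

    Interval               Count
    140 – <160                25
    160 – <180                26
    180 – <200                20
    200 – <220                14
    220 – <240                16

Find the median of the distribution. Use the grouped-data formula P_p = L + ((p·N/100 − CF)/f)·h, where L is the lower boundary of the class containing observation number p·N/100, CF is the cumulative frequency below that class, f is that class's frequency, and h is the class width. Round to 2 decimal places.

179.62

N = 101; target position k = 50/100 · 101 = 50.5.
Cumulative frequencies: 25, 51, 71, 85, 101.
Observation 50.5 falls in the class 160 – <180.
L = 160, CF = 25, f = 26, h = 20.
P50 = 160 + ((50.5 − 25)/26)·20 = 160 + 19.6154 = 179.615.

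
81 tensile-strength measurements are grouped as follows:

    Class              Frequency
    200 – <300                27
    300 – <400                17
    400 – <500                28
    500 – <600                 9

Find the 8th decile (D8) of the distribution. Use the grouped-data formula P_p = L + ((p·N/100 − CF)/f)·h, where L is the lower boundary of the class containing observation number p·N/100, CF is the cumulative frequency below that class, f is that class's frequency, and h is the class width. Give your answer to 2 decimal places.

N = 81; target position k = 80/100 · 81 = 64.8.
Cumulative frequencies: 27, 44, 72, 81.
Observation 64.8 falls in the class 400 – <500.
L = 400, CF = 44, f = 28, h = 100.
P80 = 400 + ((64.8 − 44)/28)·100 = 400 + 74.2857 = 474.286.

474.29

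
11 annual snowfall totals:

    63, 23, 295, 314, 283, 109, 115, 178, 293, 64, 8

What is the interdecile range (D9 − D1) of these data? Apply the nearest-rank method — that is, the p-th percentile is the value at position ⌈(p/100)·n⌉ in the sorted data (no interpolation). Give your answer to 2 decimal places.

Sorted: 8, 23, 63, 64, 109, 115, 178, 283, 293, 295, 314.
n = 11.
P10: rank ⌈10/100·11⌉ = 2 → 23.
P90: rank ⌈90/100·11⌉ = 10 → 295.
Difference: 295 − 23 = 272.

272.00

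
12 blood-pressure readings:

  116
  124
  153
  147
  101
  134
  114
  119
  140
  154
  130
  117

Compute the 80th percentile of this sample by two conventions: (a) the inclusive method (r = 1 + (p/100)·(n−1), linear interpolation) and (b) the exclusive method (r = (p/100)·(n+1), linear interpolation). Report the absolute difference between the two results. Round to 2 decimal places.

Sorted: 101, 114, 116, 117, 119, 124, 130, 134, 140, 147, 153, 154.
n = 12.
(a) r = 9.8; between ranks 9 (140) and 10 (147): 145.6.
(b) r = 10.4; between ranks 10 (147) and 11 (153): 149.4.
|145.6 − 149.4| = 3.8.

3.80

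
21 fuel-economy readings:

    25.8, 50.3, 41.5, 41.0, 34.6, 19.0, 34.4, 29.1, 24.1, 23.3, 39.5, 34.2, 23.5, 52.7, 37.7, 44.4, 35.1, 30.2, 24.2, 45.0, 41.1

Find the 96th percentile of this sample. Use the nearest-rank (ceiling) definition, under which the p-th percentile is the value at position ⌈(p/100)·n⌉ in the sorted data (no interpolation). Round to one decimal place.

52.7

Sorted: 19.0, 23.3, 23.5, 24.1, 24.2, 25.8, 29.1, 30.2, 34.2, 34.4, 34.6, 35.1, 37.7, 39.5, 41.0, 41.1, 41.5, 44.4, 45.0, 50.3, 52.7.
n = 21.
Position = ⌈96/100 · 21⌉ = ⌈20.16⌉ = 21.
The value at rank 21 is 52.7.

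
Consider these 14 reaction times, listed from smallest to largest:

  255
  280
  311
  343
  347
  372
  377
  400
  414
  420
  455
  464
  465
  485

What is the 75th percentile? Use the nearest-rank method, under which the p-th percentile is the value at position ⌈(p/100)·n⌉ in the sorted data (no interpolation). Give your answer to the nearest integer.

n = 14.
Position = ⌈75/100 · 14⌉ = ⌈10.5⌉ = 11.
The value at rank 11 is 455.

455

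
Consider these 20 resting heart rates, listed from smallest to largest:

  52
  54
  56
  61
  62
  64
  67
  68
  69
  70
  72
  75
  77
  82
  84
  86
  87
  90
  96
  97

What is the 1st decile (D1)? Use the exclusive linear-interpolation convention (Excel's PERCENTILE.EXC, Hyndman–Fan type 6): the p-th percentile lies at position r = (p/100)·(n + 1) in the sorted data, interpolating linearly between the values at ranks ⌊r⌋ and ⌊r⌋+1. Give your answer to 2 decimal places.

n = 20.
r = (10/100)·(20 + 1) = 2.1.
Rank 2 is 54 and rank 3 is 56.
Interpolate: 54 + 0.1·(56 − 54) = 54 + 0.1·2 = 54.2.

54.20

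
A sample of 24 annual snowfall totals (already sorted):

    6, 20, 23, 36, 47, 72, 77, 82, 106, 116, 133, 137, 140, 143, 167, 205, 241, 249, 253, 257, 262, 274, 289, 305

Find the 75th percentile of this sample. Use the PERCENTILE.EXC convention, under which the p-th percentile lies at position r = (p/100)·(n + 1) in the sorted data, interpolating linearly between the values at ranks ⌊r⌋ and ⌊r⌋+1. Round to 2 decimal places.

n = 24.
r = (75/100)·(24 + 1) = 18.75.
Rank 18 is 249 and rank 19 is 253.
Interpolate: 249 + 0.75·(253 − 249) = 249 + 0.75·4 = 252.

252.00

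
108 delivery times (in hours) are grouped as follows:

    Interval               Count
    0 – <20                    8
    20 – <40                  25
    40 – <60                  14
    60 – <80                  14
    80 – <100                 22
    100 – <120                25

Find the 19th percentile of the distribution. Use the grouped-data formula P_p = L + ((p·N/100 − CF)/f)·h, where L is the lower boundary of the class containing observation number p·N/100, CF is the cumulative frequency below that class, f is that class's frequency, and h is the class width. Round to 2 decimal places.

30.02

N = 108; target position k = 19/100 · 108 = 20.52.
Cumulative frequencies: 8, 33, 47, 61, 83, 108.
Observation 20.52 falls in the class 20 – <40.
L = 20, CF = 8, f = 25, h = 20.
P19 = 20 + ((20.52 − 8)/25)·20 = 20 + 10.016 = 30.016.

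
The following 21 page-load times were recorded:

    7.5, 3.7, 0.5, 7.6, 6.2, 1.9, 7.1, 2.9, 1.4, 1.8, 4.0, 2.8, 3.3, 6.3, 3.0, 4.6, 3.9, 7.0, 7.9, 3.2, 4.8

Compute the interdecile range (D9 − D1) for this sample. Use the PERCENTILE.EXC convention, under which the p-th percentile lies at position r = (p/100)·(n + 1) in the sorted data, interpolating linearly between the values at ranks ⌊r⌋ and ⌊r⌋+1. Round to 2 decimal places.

6.10

Sorted: 0.5, 1.4, 1.8, 1.9, 2.8, 2.9, 3.0, 3.2, 3.3, 3.7, 3.9, 4.0, 4.6, 4.8, 6.2, 6.3, 7.0, 7.1, 7.5, 7.6, 7.9.
n = 21.
P10: r = 2.2; ranks 2–3 are 1.4, 1.8; interpolating gives 1.48.
P90: r = 19.8; ranks 19–20 are 7.5, 7.6; interpolating gives 7.58.
Difference: 7.58 − 1.48 = 6.1.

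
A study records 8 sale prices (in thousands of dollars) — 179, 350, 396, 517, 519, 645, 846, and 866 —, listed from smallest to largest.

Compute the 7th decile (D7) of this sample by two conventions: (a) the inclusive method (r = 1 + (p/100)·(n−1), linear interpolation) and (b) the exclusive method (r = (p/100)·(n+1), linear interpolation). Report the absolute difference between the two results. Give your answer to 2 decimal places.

n = 8.
(a) r = 5.9; between ranks 5 (519) and 6 (645): 632.4.
(b) r = 6.3; between ranks 6 (645) and 7 (846): 705.3.
|632.4 − 705.3| = 72.9.

72.90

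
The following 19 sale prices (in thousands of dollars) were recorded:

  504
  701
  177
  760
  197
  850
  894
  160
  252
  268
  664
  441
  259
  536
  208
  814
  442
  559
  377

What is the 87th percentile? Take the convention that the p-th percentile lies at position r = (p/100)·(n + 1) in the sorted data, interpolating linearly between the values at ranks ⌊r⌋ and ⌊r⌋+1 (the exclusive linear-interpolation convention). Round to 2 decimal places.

Sorted: 160, 177, 197, 208, 252, 259, 268, 377, 441, 442, 504, 536, 559, 664, 701, 760, 814, 850, 894.
n = 19.
r = (87/100)·(19 + 1) = 17.4.
Rank 17 is 814 and rank 18 is 850.
Interpolate: 814 + 0.4·(850 − 814) = 814 + 0.4·36 = 828.4.

828.40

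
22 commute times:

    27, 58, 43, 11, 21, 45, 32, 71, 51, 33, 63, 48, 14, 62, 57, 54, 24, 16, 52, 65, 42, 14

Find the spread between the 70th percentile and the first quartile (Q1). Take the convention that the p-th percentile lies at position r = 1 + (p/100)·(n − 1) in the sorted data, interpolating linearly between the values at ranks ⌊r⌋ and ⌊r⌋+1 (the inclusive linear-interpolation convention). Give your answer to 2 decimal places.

28.65

Sorted: 11, 14, 14, 16, 21, 24, 27, 32, 33, 42, 43, 45, 48, 51, 52, 54, 57, 58, 62, 63, 65, 71.
n = 22.
P25: r = 6.25; ranks 6–7 are 24, 27; interpolating gives 24.75.
P70: r = 15.7; ranks 15–16 are 52, 54; interpolating gives 53.4.
Difference: 53.4 − 24.75 = 28.65.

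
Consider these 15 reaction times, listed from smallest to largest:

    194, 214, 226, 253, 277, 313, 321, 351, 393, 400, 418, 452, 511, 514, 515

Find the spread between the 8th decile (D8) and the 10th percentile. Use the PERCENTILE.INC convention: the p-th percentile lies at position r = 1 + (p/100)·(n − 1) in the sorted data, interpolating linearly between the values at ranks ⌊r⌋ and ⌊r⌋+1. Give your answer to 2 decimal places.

n = 15.
P10: r = 2.4; ranks 2–3 are 214, 226; interpolating gives 218.8.
P80: r = 12.2; ranks 12–13 are 452, 511; interpolating gives 463.8.
Difference: 463.8 − 218.8 = 245.

245.00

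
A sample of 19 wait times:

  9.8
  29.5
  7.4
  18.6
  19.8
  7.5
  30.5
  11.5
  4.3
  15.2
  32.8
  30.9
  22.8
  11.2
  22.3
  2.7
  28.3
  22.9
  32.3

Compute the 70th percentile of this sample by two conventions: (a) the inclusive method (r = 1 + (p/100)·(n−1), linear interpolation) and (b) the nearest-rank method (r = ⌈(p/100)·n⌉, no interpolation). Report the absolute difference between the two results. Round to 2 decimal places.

Sorted: 2.7, 4.3, 7.4, 7.5, 9.8, 11.2, 11.5, 15.2, 18.6, 19.8, 22.3, 22.8, 22.9, 28.3, 29.5, 30.5, 30.9, 32.3, 32.8.
n = 19.
(a) r = 13.6; between ranks 13 (22.9) and 14 (28.3): 26.14.
(b) the nearest-rank method: rank 14 → 28.3.
|26.14 − 28.3| = 2.16.

2.16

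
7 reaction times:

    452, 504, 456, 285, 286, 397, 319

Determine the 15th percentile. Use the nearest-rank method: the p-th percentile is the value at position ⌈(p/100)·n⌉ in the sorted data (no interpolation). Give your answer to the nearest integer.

286

Sorted: 285, 286, 319, 397, 452, 456, 504.
n = 7.
Position = ⌈15/100 · 7⌉ = ⌈1.05⌉ = 2.
The value at rank 2 is 286.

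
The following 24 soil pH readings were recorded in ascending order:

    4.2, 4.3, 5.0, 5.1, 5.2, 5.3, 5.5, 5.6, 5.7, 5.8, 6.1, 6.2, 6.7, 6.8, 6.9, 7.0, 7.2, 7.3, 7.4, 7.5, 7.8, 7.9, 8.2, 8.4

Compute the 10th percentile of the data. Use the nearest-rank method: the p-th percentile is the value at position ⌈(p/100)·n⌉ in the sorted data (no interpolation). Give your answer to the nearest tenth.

n = 24.
Position = ⌈10/100 · 24⌉ = ⌈2.4⌉ = 3.
The value at rank 3 is 5.0.

5.0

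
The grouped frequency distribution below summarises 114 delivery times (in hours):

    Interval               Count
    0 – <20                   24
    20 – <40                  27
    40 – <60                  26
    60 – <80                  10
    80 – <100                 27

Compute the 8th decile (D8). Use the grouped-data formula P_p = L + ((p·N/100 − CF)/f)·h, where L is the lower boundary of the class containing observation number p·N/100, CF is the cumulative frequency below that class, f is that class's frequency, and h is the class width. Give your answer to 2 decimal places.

N = 114; target position k = 80/100 · 114 = 91.2.
Cumulative frequencies: 24, 51, 77, 87, 114.
Observation 91.2 falls in the class 80 – <100.
L = 80, CF = 87, f = 27, h = 20.
P80 = 80 + ((91.2 − 87)/27)·20 = 80 + 3.11111 = 83.1111.

83.11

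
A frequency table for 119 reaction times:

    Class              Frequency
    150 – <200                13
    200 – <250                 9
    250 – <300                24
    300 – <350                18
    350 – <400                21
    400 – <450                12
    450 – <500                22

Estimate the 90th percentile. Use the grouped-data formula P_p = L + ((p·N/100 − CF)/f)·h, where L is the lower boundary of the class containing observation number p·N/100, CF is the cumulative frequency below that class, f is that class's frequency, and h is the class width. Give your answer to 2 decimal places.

472.95

N = 119; target position k = 90/100 · 119 = 107.1.
Cumulative frequencies: 13, 22, 46, 64, 85, 97, 119.
Observation 107.1 falls in the class 450 – <500.
L = 450, CF = 97, f = 22, h = 50.
P90 = 450 + ((107.1 − 97)/22)·50 = 450 + 22.9545 = 472.955.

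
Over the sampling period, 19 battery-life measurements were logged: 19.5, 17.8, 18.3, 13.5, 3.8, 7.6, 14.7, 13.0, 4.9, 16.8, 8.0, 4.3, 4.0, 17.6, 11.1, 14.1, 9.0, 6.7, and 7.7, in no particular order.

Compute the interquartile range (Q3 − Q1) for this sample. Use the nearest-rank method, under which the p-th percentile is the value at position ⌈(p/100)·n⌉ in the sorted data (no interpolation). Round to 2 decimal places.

10.10

Sorted: 3.8, 4.0, 4.3, 4.9, 6.7, 7.6, 7.7, 8.0, 9.0, 11.1, 13.0, 13.5, 14.1, 14.7, 16.8, 17.6, 17.8, 18.3, 19.5.
n = 19.
P25: rank ⌈25/100·19⌉ = 5 → 6.7.
P75: rank ⌈75/100·19⌉ = 15 → 16.8.
Difference: 16.8 − 6.7 = 10.1.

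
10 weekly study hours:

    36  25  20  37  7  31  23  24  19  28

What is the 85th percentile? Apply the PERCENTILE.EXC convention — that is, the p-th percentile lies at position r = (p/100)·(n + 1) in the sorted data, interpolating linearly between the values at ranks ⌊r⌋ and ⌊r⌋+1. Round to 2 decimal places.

36.35

Sorted: 7, 19, 20, 23, 24, 25, 28, 31, 36, 37.
n = 10.
r = (85/100)·(10 + 1) = 9.35.
Rank 9 is 36 and rank 10 is 37.
Interpolate: 36 + 0.35·(37 − 36) = 36 + 0.35·1 = 36.35.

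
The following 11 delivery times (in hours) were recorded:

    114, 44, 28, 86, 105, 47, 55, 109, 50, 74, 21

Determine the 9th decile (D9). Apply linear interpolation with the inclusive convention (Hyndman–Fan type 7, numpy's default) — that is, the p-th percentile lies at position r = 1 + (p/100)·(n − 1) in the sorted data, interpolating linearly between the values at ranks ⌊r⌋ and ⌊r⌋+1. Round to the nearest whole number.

Sorted: 21, 28, 44, 47, 50, 55, 74, 86, 105, 109, 114.
n = 11.
r = 1 + (90/100)·(11 − 1) = 1 + 9 = 10.
r is an integer, so P90 is the value at rank 10: 109.

109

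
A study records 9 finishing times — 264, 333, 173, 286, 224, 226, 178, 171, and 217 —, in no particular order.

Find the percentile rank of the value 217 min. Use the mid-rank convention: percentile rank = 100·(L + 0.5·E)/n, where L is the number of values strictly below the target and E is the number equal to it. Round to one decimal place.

38.9

Sorted: 171, 173, 178, 217, 224, 226, 264, 286, 333.
Count below 217: L = 3; count equal: E = 1; n = 9.
Percentile rank = 100·(3 + 0.5·1)/9 = 100·3.5/9 = 38.89.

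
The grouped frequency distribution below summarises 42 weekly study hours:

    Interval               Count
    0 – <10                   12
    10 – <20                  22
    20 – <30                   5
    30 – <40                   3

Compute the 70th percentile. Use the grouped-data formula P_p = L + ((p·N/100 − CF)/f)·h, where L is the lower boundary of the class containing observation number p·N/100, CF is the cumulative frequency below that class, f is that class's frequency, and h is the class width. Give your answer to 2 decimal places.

17.91

N = 42; target position k = 70/100 · 42 = 29.4.
Cumulative frequencies: 12, 34, 39, 42.
Observation 29.4 falls in the class 10 – <20.
L = 10, CF = 12, f = 22, h = 10.
P70 = 10 + ((29.4 − 12)/22)·10 = 10 + 7.90909 = 17.9091.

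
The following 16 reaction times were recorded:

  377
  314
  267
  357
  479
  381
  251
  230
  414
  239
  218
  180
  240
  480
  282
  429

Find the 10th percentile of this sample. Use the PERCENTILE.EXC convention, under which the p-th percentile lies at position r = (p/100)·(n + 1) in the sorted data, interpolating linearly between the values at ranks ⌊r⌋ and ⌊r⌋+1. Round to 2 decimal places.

Sorted: 180, 218, 230, 239, 240, 251, 267, 282, 314, 357, 377, 381, 414, 429, 479, 480.
n = 16.
r = (10/100)·(16 + 1) = 1.7.
Rank 1 is 180 and rank 2 is 218.
Interpolate: 180 + 0.7·(218 − 180) = 180 + 0.7·38 = 206.6.

206.60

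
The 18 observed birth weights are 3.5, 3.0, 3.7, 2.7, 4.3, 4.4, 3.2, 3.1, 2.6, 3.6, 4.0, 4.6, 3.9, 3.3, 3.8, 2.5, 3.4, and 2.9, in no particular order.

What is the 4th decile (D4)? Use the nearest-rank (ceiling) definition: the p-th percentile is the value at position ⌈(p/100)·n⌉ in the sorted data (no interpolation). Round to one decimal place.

3.3

Sorted: 2.5, 2.6, 2.7, 2.9, 3.0, 3.1, 3.2, 3.3, 3.4, 3.5, 3.6, 3.7, 3.8, 3.9, 4.0, 4.3, 4.4, 4.6.
n = 18.
Position = ⌈40/100 · 18⌉ = ⌈7.2⌉ = 8.
The value at rank 8 is 3.3.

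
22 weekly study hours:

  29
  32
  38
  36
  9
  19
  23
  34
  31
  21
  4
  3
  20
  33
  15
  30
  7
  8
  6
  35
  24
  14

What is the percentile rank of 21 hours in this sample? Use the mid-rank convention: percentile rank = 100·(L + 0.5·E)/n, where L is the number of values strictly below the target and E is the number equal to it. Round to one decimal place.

Sorted: 3, 4, 6, 7, 8, 9, 14, 15, 19, 20, 21, 23, 24, 29, 30, 31, 32, 33, 34, 35, 36, 38.
Count below 21: L = 10; count equal: E = 1; n = 22.
Percentile rank = 100·(10 + 0.5·1)/22 = 100·10.5/22 = 47.73.

47.7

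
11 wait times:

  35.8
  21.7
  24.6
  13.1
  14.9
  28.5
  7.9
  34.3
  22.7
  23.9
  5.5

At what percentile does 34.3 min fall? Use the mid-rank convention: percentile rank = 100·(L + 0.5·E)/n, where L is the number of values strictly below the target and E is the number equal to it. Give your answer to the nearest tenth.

86.4

Sorted: 5.5, 7.9, 13.1, 14.9, 21.7, 22.7, 23.9, 24.6, 28.5, 34.3, 35.8.
Count below 34.3: L = 9; count equal: E = 1; n = 11.
Percentile rank = 100·(9 + 0.5·1)/11 = 100·9.5/11 = 86.36.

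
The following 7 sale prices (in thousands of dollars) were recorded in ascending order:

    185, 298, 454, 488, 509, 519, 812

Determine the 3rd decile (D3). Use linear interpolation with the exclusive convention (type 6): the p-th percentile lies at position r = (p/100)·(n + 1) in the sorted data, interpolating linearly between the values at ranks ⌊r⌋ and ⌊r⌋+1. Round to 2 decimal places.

360.40

n = 7.
r = (30/100)·(7 + 1) = 2.4.
Rank 2 is 298 and rank 3 is 454.
Interpolate: 298 + 0.4·(454 − 298) = 298 + 0.4·156 = 360.4.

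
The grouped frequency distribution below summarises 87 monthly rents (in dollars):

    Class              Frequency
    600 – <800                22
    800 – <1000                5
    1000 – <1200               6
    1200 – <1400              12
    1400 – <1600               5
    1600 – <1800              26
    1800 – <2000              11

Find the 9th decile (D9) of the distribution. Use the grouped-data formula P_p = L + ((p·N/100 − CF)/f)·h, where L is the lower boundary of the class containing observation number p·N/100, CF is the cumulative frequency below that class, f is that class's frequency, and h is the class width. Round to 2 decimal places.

1841.82

N = 87; target position k = 90/100 · 87 = 78.3.
Cumulative frequencies: 22, 27, 33, 45, 50, 76, 87.
Observation 78.3 falls in the class 1800 – <2000.
L = 1800, CF = 76, f = 11, h = 200.
P90 = 1800 + ((78.3 − 76)/11)·200 = 1800 + 41.8182 = 1841.82.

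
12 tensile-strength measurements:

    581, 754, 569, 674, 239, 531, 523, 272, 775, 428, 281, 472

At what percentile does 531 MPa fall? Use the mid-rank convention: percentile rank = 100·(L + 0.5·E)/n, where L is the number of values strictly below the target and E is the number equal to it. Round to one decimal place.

Sorted: 239, 272, 281, 428, 472, 523, 531, 569, 581, 674, 754, 775.
Count below 531: L = 6; count equal: E = 1; n = 12.
Percentile rank = 100·(6 + 0.5·1)/12 = 100·6.5/12 = 54.17.

54.2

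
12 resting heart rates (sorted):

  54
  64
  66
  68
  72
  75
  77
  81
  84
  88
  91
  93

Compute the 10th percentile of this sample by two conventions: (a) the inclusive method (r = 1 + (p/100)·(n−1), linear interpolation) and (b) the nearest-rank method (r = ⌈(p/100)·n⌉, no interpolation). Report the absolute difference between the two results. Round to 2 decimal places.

0.20

n = 12.
(a) r = 2.1; between ranks 2 (64) and 3 (66): 64.2.
(b) the nearest-rank method: rank 2 → 64.
|64.2 − 64| = 0.2.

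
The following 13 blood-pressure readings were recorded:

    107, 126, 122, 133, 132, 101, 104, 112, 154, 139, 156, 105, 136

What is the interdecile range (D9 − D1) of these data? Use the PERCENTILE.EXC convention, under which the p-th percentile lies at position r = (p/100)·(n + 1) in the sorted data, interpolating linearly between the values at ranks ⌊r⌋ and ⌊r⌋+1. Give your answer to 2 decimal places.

53.00

Sorted: 101, 104, 105, 107, 112, 122, 126, 132, 133, 136, 139, 154, 156.
n = 13.
P10: r = 1.4; ranks 1–2 are 101, 104; interpolating gives 102.2.
P90: r = 12.6; ranks 12–13 are 154, 156; interpolating gives 155.2.
Difference: 155.2 − 102.2 = 53.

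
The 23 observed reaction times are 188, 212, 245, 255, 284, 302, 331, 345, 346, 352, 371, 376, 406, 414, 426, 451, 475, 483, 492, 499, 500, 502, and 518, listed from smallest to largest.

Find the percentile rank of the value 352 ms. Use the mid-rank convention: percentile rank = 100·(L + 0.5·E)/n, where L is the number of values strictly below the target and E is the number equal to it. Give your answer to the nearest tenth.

Count below 352: L = 9; count equal: E = 1; n = 23.
Percentile rank = 100·(9 + 0.5·1)/23 = 100·9.5/23 = 41.3.

41.3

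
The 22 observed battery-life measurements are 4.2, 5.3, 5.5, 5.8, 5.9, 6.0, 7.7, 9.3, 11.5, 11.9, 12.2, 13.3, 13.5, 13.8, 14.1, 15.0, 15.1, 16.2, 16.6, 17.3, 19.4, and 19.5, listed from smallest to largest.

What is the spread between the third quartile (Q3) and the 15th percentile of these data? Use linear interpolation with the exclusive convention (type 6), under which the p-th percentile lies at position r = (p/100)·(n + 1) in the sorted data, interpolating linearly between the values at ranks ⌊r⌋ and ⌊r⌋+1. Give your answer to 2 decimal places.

9.74

n = 22.
P15: r = 3.45; ranks 3–4 are 5.5, 5.8; interpolating gives 5.635.
P75: r = 17.25; ranks 17–18 are 15.1, 16.2; interpolating gives 15.375.
Difference: 15.375 − 5.635 = 9.74.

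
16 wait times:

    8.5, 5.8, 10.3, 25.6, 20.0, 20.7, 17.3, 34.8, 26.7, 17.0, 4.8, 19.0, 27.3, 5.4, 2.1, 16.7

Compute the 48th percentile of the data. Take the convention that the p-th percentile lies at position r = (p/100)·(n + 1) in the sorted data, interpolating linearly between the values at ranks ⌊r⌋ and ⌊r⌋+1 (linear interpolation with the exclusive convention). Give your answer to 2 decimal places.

Sorted: 2.1, 4.8, 5.4, 5.8, 8.5, 10.3, 16.7, 17.0, 17.3, 19.0, 20.0, 20.7, 25.6, 26.7, 27.3, 34.8.
n = 16.
r = (48/100)·(16 + 1) = 8.16.
Rank 8 is 17.0 and rank 9 is 17.3.
Interpolate: 17.0 + 0.16·(17.3 − 17.0) = 17.0 + 0.16·0.3 = 17.048.

17.05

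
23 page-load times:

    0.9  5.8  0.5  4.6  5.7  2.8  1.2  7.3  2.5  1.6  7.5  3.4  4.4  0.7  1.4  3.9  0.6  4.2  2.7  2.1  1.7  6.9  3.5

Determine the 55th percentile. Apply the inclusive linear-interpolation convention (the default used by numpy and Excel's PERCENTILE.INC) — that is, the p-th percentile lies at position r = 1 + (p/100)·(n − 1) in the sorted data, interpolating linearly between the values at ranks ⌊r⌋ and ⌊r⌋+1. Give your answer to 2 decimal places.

3.41

Sorted: 0.5, 0.6, 0.7, 0.9, 1.2, 1.4, 1.6, 1.7, 2.1, 2.5, 2.7, 2.8, 3.4, 3.5, 3.9, 4.2, 4.4, 4.6, 5.7, 5.8, 6.9, 7.3, 7.5.
n = 23.
r = 1 + (55/100)·(23 − 1) = 1 + 12.1 = 13.1.
Rank 13 is 3.4 and rank 14 is 3.5.
Interpolate: 3.4 + 0.1·(3.5 − 3.4) = 3.4 + 0.1·0.1 = 3.41.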